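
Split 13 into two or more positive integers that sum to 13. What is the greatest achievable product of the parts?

Fill prod[k] for k=2..13: at each k try every first piece i and multiply by the better of (k−i) uncut or prod[k−i].
prod[2] = 1×max(1,0) = 1×1 = 1
prod[3] = 1×max(2,1) = 1×2 = 2
prod[4] = 2×max(2,1) = 2×2 = 4
prod[5] = 2×max(3,2) = 2×3 = 6
prod[6] = 3×max(3,2) = 3×3 = 9
prod[7] = 2×max(5,6) = 2×6 = 12
prod[8] = 2×max(6,9) = 2×9 = 18
prod[9] = 3×max(6,9) = 3×9 = 27
prod[10] = 2×max(8,18) = 2×18 = 36
prod[11] = 2×max(9,27) = 2×27 = 54
prod[12] = 3×max(9,27) = 3×27 = 81
prod[13] = 2×max(11,54) = 2×54 = 108
One optimal split: 3 + 3 + 3 + 2 + 2; product 3×3×3×2×2 = 108.

108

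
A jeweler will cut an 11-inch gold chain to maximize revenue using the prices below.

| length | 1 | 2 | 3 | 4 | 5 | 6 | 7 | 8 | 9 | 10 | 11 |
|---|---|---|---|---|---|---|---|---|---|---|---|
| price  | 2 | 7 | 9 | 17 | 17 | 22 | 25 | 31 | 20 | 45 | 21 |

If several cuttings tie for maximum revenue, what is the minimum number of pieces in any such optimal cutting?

Build r[k] bottom-up: r[k] = max over allowed piece i of (p[i] + r[k−i]).
r[1] = 2
r[2] = 7
r[3] = 9  (first piece 1, then r[2]=7)
r[4] = 17
r[5] = 19  (first piece 1, then r[4]=17)
r[6] = 24  (first piece 2, then r[4]=17)
r[7] = 26  (first piece 1, then r[6]=24)
r[8] = 34  (first piece 4, then r[4]=17)
r[9] = 36  (first piece 1, then r[8]=34)
r[10] = 45
r[11] = 47  (first piece 1, then r[10]=45)
Maximum revenue is $47.
Now minimize piece count subject to staying optimal: for each k, pieces[k] = 1 + min over i with p[i]+r[k−i]=r[k] of pieces[k−i].
pieces[8] = 2
pieces[9] = 3
pieces[10] = 1
pieces[11] = 2

2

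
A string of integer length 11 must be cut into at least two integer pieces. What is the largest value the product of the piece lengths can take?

Fill m[k] for k=2..11: at each k try every first piece i and multiply by the better of (k−i) uncut or m[k−i].
m[2] = 1×max(1,0) = 1×1 = 1
m[3] = max(1×2, 2×1) = 2
m[4] = max(1×3, 2×2, 3×1) = 4
m[5] = max(1×4, 2×3, 3×2, 4×1) = 6
m[6] = max(1×6, 2×4, 3×3, 4×2, 5×1) = 9
m[7] = max(1×9, 2×6, 3×4, 4×3, 5×2, 6×1) = 12
m[8] = max(1×12, 2×9, 3×6, …, 6×2, 7×1) = 18
m[9] = max(1×18, 2×12, 3×9, …, 7×2, 8×1) = 27
m[10] = max(1×27, 2×18, 3×12, …, 8×2, 9×1) = 36
m[11] = max(1×36, 2×27, 3×18, …, 9×2, 10×1) = 54
One optimal split: 3 + 3 + 3 + 2; product 3×3×3×2 = 54.

54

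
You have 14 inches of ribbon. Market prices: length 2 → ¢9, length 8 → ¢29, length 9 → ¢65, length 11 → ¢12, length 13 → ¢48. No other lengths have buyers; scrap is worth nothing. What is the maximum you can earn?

Let r[k] be the best obtainable value from length k. For each k, try every first piece i and keep the best of price[i] + r[k−i].
r[1] = 0
r[2] = 9
r[3] = 9
r[4] = 18  (first piece 2, then r[2]=9)
r[5] = 18
r[6] = 27  (first piece 2, then r[4]=18)
r[7] = 27
r[8] = 36  (first piece 2, then r[6]=27)
r[9] = 65
r[10] = 65
r[11] = 74  (first piece 2, then r[9]=65)
r[12] = 74
r[13] = 83  (first piece 2, then r[11]=74)
r[14] = 83
One optimal cutting: pieces 9 + 2 + 2 with 1 inch of scrap → ¢83.

83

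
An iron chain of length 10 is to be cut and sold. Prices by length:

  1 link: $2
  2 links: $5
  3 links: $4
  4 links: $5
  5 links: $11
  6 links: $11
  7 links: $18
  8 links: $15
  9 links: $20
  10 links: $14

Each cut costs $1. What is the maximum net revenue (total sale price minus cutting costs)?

23

Let r[k] be the best obtainable value from length k. For each k, try every first piece i and keep the best of price[i] + r[k−i] minus the 1 cut fee when i<k.
r[1] = 2
r[2] = max(2+2-1, 5+0) = 5
r[3] = max(2+5-1, 5+2-1, 4+0) = 6
r[4] = max(2+6-1, 5+5-1, 4+2-1, 5+0) = 9
r[5] = max(2+9-1, 5+6-1, 4+5-1, 5+2-1, 11+0) = 11
r[6] = max(2+11-1, 5+9-1, 4+6-1, 5+5-1, 11+2-1, 11+0) = 13
r[7] = max(2+13-1, 5+11-1, 4+9-1, …, 11+2-1, 18+0) = 18
r[8] = max(2+18-1, 5+13-1, 4+11-1, …, 18+2-1, 15+0) = 19
r[9] = max(2+19-1, 5+18-1, 4+13-1, …, 15+2-1, 20+0) = 22
r[10] = max(2+22-1, 5+19-1, 4+18-1, …, 20+2-1, 14+0) = 23
One optimal plan: pieces 7 + 2 + 1 (2 cuts) → $25 − $2 = $23.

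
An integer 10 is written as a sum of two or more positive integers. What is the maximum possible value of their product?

Define g[k] = max over 1≤i<k of i · max(k−i, g[k−i]); the inner max lets the remainder stay uncut if that's better.
g[2] = 1×max(1,0) = 1×1 = 1
g[3] = max(1×2, 2×1) = 2
g[4] = max(1×3, 2×2, 3×1) = 4
g[5] = max(1×4, 2×3, 3×2, 4×1) = 6
g[6] = max(1×6, 2×4, 3×3, 4×2, 5×1) = 9
g[7] = max(1×9, 2×6, 3×4, 4×3, 5×2, 6×1) = 12
g[8] = max(1×12, 2×9, 3×6, …, 6×2, 7×1) = 18
g[9] = max(1×18, 2×12, 3×9, …, 7×2, 8×1) = 27
g[10] = max(1×27, 2×18, 3×12, …, 8×2, 9×1) = 36
One optimal split: 3 + 3 + 2 + 2; product 3×3×2×2 = 36.

36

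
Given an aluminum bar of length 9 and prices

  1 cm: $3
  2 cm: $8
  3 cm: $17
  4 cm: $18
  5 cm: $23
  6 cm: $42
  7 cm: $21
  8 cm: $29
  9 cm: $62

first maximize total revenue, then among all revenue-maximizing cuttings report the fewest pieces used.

Consider every possible first cut. r[k] is the best of p[i]+r[k−i] over all sellable i≤k.
r[1] = 3
r[2] = 8
r[3] = 17
r[4] = 20  (first piece 1, then r[3]=17)
r[5] = 25  (first piece 2, then r[3]=17)
r[6] = 42
r[7] = 45  (first piece 1, then r[6]=42)
r[8] = 50  (first piece 2, then r[6]=42)
r[9] = 62
Maximum revenue is $62.
Now minimize piece count subject to staying optimal: for each k, pieces[k] = 1 + min over i with p[i]+r[k−i]=r[k] of pieces[k−i].
pieces[6] = 1
pieces[7] = 2
pieces[8] = 2
pieces[9] = 1

1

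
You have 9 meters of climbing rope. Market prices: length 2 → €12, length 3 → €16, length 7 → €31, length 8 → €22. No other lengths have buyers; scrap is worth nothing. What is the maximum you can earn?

Build f[k] bottom-up: f[k] = max over allowed piece i of (p[i] + f[k−i]).
f[1] = 0
f[2] = 12
f[3] = 16
f[4] = 24  (first piece 2, then f[2]=12)
f[5] = 28  (first piece 2, then f[3]=16)
f[6] = 36  (first piece 2, then f[4]=24)
f[7] = 40  (first piece 2, then f[5]=28)
f[8] = 48  (first piece 2, then f[6]=36)
f[9] = 52  (first piece 2, then f[7]=40)
One optimal cutting: 3 + 2 + 2 + 2 → €52.

52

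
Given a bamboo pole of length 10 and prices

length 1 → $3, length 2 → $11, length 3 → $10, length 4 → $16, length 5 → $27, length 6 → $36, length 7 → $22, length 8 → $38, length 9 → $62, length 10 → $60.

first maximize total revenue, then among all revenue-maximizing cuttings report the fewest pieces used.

2

Let r[k] be the best obtainable value from length k. For each k, try every first piece i and keep the best of price[i] + r[k−i].
r[1] = 3
r[2] = max(3+3, 11+0) = 11
r[3] = max(3+11, 11+3, 10+0) = 14
r[4] = max(3+14, 11+11, 10+3, 16+0) = 22
r[5] = max(3+22, 11+14, 10+11, 16+3, 27+0) = 27
r[6] = max(3+27, 11+22, 10+14, 16+11, 27+3, 36+0) = 36
r[7] = max(3+36, 11+27, 10+22, …, 36+3, 22+0) = 39
r[8] = max(3+39, 11+36, 10+27, …, 22+3, 38+0) = 47
r[9] = max(3+47, 11+39, 10+36, …, 38+3, 62+0) = 62
r[10] = max(3+62, 11+47, 10+39, …, 62+3, 60+0) = 65
Maximum revenue is $65.
Now minimize piece count subject to staying optimal: for each k, pieces[k] = 1 + min over i with p[i]+r[k−i]=r[k] of pieces[k−i].
pieces[7] = 2
pieces[8] = 2
pieces[9] = 1
pieces[10] = 2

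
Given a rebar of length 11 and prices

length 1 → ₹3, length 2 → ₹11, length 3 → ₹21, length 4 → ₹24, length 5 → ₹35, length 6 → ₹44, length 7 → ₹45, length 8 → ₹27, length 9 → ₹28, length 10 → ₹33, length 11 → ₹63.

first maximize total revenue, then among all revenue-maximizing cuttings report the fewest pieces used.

Let r[k] be the best obtainable value from length k. For each k, try every first piece i and keep the best of price[i] + r[k−i].
r[1] = 3
r[2] = max(3+3, 11+0) = 11
r[3] = max(3+11, 11+3, 21+0) = 21
r[4] = max(3+21, 11+11, 21+3, 24+0) = 24
r[5] = max(3+24, 11+21, 21+11, 24+3, 35+0) = 35
r[6] = max(3+35, 11+24, 21+21, 24+11, 35+3, 44+0) = 44
r[7] = max(3+44, 11+35, 21+24, …, 44+3, 45+0) = 47
r[8] = max(3+47, 11+44, 21+35, …, 45+3, 27+0) = 56
r[9] = max(3+56, 11+47, 21+44, …, 27+3, 28+0) = 65
r[10] = max(3+65, 11+56, 21+47, …, 28+3, 33+0) = 70
r[11] = max(3+70, 11+65, 21+56, …, 33+3, 63+0) = 79
Maximum revenue is ₹79.
Now minimize piece count subject to staying optimal: for each k, pieces[k] = 1 + min over i with p[i]+r[k−i]=r[k] of pieces[k−i].
pieces[8] = 2
pieces[9] = 2
pieces[10] = 2
pieces[11] = 2

2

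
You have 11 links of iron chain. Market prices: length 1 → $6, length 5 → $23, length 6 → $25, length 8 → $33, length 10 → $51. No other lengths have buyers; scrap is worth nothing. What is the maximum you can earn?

Consider every possible first cut. best[k] is the best of p[i]+best[k−i] over all sellable i≤k.
best[1] = 6
best[2] = 12  (first piece 1, then best[1]=6)
best[3] = 18  (first piece 1, then best[2]=12)
best[4] = 24  (first piece 1, then best[3]=18)
best[5] = 30  (first piece 1, then best[4]=24)
best[6] = 36  (first piece 1, then best[5]=30)
best[7] = 42  (first piece 1, then best[6]=36)
best[8] = 48  (first piece 1, then best[7]=42)
best[9] = 54  (first piece 1, then best[8]=48)
best[10] = 60  (first piece 1, then best[9]=54)
best[11] = 66  (first piece 1, then best[10]=60)
One optimal cutting: 1 + 1 + 1 + 1 + 1 + 1 + 1 + 1 + 1 + 1 + 1 → $66.

66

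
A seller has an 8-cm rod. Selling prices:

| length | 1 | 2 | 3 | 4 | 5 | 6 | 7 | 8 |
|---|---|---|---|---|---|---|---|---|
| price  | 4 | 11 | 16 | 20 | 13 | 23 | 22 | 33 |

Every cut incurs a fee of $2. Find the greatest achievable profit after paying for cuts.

Consider every possible first cut. v[k] is the best of p[i]+v[k−i] over all sellable i≤k, charging 2 whenever i<k.
v[1] = 4
v[2] = 11
v[3] = 16
v[4] = 20  (first piece 2, then v[2]=11)
v[5] = 25  (first piece 2, then v[3]=16)
v[6] = 30  (first piece 3, then v[3]=16)
v[7] = 34  (first piece 2, then v[5]=25)
v[8] = 39  (first piece 2, then v[6]=30)
One optimal plan: pieces 3 + 3 + 2 (2 cuts) → $43 − $4 = $39.

39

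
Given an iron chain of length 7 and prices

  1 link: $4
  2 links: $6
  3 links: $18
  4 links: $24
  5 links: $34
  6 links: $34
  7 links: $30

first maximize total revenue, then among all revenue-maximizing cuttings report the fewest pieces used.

Build r[k] bottom-up: r[k] = max over allowed piece i of (p[i] + r[k−i]).
r[1] = 4
r[2] = 8  (first piece 1, then r[1]=4)
r[3] = 18
r[4] = 24
r[5] = 34
r[6] = 38  (first piece 1, then r[5]=34)
r[7] = 42  (first piece 1, then r[6]=38)
Maximum revenue is $42.
Now minimize piece count subject to staying optimal: for each k, pieces[k] = 1 + min over i with p[i]+r[k−i]=r[k] of pieces[k−i].
pieces[4] = 1
pieces[5] = 1
pieces[6] = 2
pieces[7] = 2

2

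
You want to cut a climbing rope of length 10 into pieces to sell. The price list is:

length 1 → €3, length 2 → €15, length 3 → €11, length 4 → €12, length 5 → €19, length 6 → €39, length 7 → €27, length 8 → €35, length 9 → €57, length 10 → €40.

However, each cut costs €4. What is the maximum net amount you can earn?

Let v[k] be the best obtainable value from length k. For each k, try every first piece i and keep the best of price[i] + v[k−i] minus the 4 cut fee when i<k.
v[1] = 3
v[2] = max(3+3-4, 15+0) = 15
v[3] = max(3+15-4, 15+3-4, 11+0) = 14
v[4] = max(3+14-4, 15+15-4, 11+3-4, 12+0) = 26
v[5] = max(3+26-4, 15+14-4, 11+15-4, 12+3-4, 19+0) = 25
v[6] = max(3+25-4, 15+26-4, 11+14-4, 12+15-4, 19+3-4, 39+0) = 39
v[7] = max(3+39-4, 15+25-4, 11+26-4, …, 39+3-4, 27+0) = 38
v[8] = max(3+38-4, 15+39-4, 11+25-4, …, 27+3-4, 35+0) = 50
v[9] = max(3+50-4, 15+38-4, 11+39-4, …, 35+3-4, 57+0) = 57
v[10] = max(3+57-4, 15+50-4, 11+38-4, …, 57+3-4, 40+0) = 61
One optimal plan: pieces 6 + 2 + 2 (2 cuts) → €69 − €8 = €61.

61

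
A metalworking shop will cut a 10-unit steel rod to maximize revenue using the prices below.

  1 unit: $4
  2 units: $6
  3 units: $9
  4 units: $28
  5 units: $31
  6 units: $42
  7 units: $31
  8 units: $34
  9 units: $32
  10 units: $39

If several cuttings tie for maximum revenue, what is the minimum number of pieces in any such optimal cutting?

2

Consider every possible first cut. r[k] is the best of p[i]+r[k−i] over all sellable i≤k.
r[1] = 4
r[2] = 8  (first piece 1, then r[1]=4)
r[3] = 12  (first piece 1, then r[2]=8)
r[4] = 28
r[5] = 32  (first piece 1, then r[4]=28)
r[6] = 42
r[7] = 46  (first piece 1, then r[6]=42)
r[8] = 56  (first piece 4, then r[4]=28)
r[9] = 60  (first piece 1, then r[8]=56)
r[10] = 70  (first piece 4, then r[6]=42)
Maximum revenue is $70.
Now minimize piece count subject to staying optimal: for each k, pieces[k] = 1 + min over i with p[i]+r[k−i]=r[k] of pieces[k−i].
pieces[7] = 2
pieces[8] = 2
pieces[9] = 3
pieces[10] = 2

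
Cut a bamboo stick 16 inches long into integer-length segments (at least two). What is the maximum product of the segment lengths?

324

Fill prod[k] for k=2..16: at each k try every first piece i and multiply by the better of (k−i) uncut or prod[k−i].
Small cases: prod[2]=1, prod[3]=2, prod[4]=4, prod[5]=6, prod[6]=9, prod[7]=12, prod[8]=18, prod[9]=27, prod[10]=36, prod[11]=54.
prod[12] = max(1×54, 2×36, 3×27, …, 10×2, 11×1) = 81
prod[13] = max(1×81, 2×54, 3×36, …, 11×2, 12×1) = 108
prod[14] = max(1×108, 2×81, 3×54, …, 12×2, 13×1) = 162
prod[15] = max(1×162, 2×108, 3×81, …, 13×2, 14×1) = 243
prod[16] = max(1×243, 2×162, 3×108, …, 14×2, 15×1) = 324
One optimal split: 3 + 3 + 3 + 3 + 2 + 2; product 3×3×3×3×2×2 = 324.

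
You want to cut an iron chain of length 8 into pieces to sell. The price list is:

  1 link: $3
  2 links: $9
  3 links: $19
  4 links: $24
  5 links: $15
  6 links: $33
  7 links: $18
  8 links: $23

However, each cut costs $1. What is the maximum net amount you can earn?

Consider every possible first cut. v[k] is the best of p[i]+v[k−i] over all sellable i≤k, charging 1 whenever i<k.
v[1] = 3
v[2] = max(3+3-1, 9+0) = 9
v[3] = max(3+9-1, 9+3-1, 19+0) = 19
v[4] = max(3+19-1, 9+9-1, 19+3-1, 24+0) = 24
v[5] = max(3+24-1, 9+19-1, 19+9-1, 24+3-1, 15+0) = 27
v[6] = max(3+27-1, 9+24-1, 19+19-1, 24+9-1, 15+3-1, 33+0) = 37
v[7] = max(3+37-1, 9+27-1, 19+24-1, …, 33+3-1, 18+0) = 42
v[8] = max(3+42-1, 9+37-1, 19+27-1, …, 18+3-1, 23+0) = 47
One optimal plan: pieces 4 + 4 (1 cut) → $48 − $1 = $47.

47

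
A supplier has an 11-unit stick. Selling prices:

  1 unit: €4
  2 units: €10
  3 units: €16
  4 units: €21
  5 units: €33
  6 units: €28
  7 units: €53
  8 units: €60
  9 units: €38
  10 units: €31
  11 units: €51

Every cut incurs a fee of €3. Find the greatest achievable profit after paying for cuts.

Consider every possible first cut. net[k] is the best of p[i]+net[k−i] over all sellable i≤k, charging 3 whenever i<k.
net[1] = 4
net[2] = max(4+4-3, 10+0) = 10
net[3] = max(4+10-3, 10+4-3, 16+0) = 16
net[4] = max(4+16-3, 10+10-3, 16+4-3, 21+0) = 21
net[5] = max(4+21-3, 10+16-3, 16+10-3, 21+4-3, 33+0) = 33
net[6] = max(4+33-3, 10+21-3, 16+16-3, 21+10-3, 33+4-3, 28+0) = 34
net[7] = max(4+34-3, 10+33-3, 16+21-3, …, 28+4-3, 53+0) = 53
net[8] = max(4+53-3, 10+34-3, 16+33-3, …, 53+4-3, 60+0) = 60
net[9] = max(4+60-3, 10+53-3, 16+34-3, …, 60+4-3, 38+0) = 61
net[10] = max(4+61-3, 10+60-3, 16+53-3, …, 38+4-3, 31+0) = 67
net[11] = max(4+67-3, 10+61-3, 16+60-3, …, 31+4-3, 51+0) = 73
One optimal plan: pieces 8 + 3 (1 cut) → €76 − €3 = €73.

73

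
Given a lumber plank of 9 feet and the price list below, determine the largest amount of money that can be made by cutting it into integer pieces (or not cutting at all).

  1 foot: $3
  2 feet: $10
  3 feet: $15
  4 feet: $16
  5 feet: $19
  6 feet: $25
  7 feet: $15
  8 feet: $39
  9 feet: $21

45

Let R[k] be the best obtainable value from length k. For each k, try every first piece i and keep the best of price[i] + R[k−i].
R[1] = 3
R[2] = max(3+3, 10+0) = 10
R[3] = max(3+10, 10+3, 15+0) = 15
R[4] = max(3+15, 10+10, 15+3, 16+0) = 20
R[5] = max(3+20, 10+15, 15+10, 16+3, 19+0) = 25
R[6] = max(3+25, 10+20, 15+15, 16+10, 19+3, 25+0) = 30
R[7] = max(3+30, 10+25, 15+20, …, 25+3, 15+0) = 35
R[8] = max(3+35, 10+30, 15+25, …, 15+3, 39+0) = 40
R[9] = max(3+40, 10+35, 15+30, …, 39+3, 21+0) = 45
One optimal cutting: 3 + 2 + 2 + 2 → $15 + $10 + $10 + $10 = $45.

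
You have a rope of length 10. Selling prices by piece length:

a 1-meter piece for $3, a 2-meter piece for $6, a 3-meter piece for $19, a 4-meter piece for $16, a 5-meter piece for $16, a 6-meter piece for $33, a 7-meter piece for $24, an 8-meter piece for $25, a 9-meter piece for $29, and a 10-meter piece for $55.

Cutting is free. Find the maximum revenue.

60

Let r[k] be the best obtainable value from length k. For each k, try every first piece i and keep the best of price[i] + r[k−i].
r[1] = 3
r[2] = max(3+3, 6+0) = 6
r[3] = max(3+6, 6+3, 19+0) = 19
r[4] = max(3+19, 6+6, 19+3, 16+0) = 22
r[5] = max(3+22, 6+19, 19+6, 16+3, 16+0) = 25
r[6] = max(3+25, 6+22, 19+19, 16+6, 16+3, 33+0) = 38
r[7] = max(3+38, 6+25, 19+22, …, 33+3, 24+0) = 41
r[8] = max(3+41, 6+38, 19+25, …, 24+3, 25+0) = 44
r[9] = max(3+44, 6+41, 19+38, …, 25+3, 29+0) = 57
r[10] = max(3+57, 6+44, 19+41, …, 29+3, 55+0) = 60
One optimal cutting: 3 + 3 + 3 + 1 → $19 + $19 + $19 + $3 = $60.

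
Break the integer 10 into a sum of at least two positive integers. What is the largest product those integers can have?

Fill g[k] for k=2..10: at each k try every first piece i and multiply by the better of (k−i) uncut or g[k−i].
g[2] = 1·max(1,0) = 1·1 = 1
g[3] = max(1·2, 2·1) = 2
g[4] = max(1·3, 2·2, 3·1) = 4
g[5] = max(1·4, 2·3, 3·2, 4·1) = 6
g[6] = max(1·6, 2·4, 3·3, 4·2, 5·1) = 9
g[7] = max(1·9, 2·6, 3·4, 4·3, 5·2, 6·1) = 12
g[8] = max(1·12, 2·9, 3·6, …, 6·2, 7·1) = 18
g[9] = max(1·18, 2·12, 3·9, …, 7·2, 8·1) = 27
g[10] = max(1·27, 2·18, 3·12, …, 8·2, 9·1) = 36
One optimal split: 3 + 3 + 2 + 2; product 3·3·2·2 = 36.

36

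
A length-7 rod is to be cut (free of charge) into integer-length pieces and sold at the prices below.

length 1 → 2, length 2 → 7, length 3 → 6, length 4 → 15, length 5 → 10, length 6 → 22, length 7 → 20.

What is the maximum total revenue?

24

Consider every possible first cut. v[k] is the best of p[i]+v[k−i] over all sellable i≤k.
v[1] = 2
v[2] = max(2+2, 7+0) = 7
v[3] = max(2+7, 7+2, 6+0) = 9
v[4] = max(2+9, 7+7, 6+2, 15+0) = 15
v[5] = max(2+15, 7+9, 6+7, 15+2, 10+0) = 17
v[6] = max(2+17, 7+15, 6+9, 15+7, 10+2, 22+0) = 22
v[7] = max(2+22, 7+17, 6+15, …, 22+2, 20+0) = 24
One optimal cutting: 4 + 2 + 1 → 15 + 7 + 2 = 24.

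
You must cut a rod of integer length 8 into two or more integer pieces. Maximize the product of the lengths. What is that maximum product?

Define m[k] = max over 1≤i<k of i · max(k−i, m[k−i]); the inner max lets the remainder stay uncut if that's better.
m[2] = 1·max(1,0) = 1·1 = 1
m[3] = max(1·2, 2·1) = 2
m[4] = max(1·3, 2·2, 3·1) = 4
m[5] = max(1·4, 2·3, 3·2, 4·1) = 6
m[6] = max(1·6, 2·4, 3·3, 4·2, 5·1) = 9
m[7] = max(1·9, 2·6, 3·4, 4·3, 5·2, 6·1) = 12
m[8] = max(1·12, 2·9, 3·6, …, 6·2, 7·1) = 18
One optimal split: 3 + 3 + 2; product 3·3·2 = 18.

18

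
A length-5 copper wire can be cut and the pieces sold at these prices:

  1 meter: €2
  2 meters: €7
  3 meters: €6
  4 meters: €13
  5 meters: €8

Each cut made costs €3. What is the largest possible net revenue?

Build v[k] bottom-up: v[k] = max over allowed piece i of (p[i] + v[k−i]) − 3 per cut.
v[1] = 2
v[2] = 7
v[3] = 6  (first piece 1, then v[2]=7)
v[4] = 13
v[5] = 12  (first piece 1, then v[4]=13)
One optimal plan: pieces 4 + 1 (1 cut) → €15 − €3 = €12.

12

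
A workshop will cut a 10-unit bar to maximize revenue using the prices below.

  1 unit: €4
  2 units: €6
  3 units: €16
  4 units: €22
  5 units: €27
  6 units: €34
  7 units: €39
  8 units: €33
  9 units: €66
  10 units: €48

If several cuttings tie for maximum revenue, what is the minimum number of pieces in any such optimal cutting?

Let r[k] be the best obtainable value from length k. For each k, try every first piece i and keep the best of price[i] + r[k−i].
r[1] = 4
r[2] = 8  (first piece 1, then r[1]=4)
r[3] = 16
r[4] = 22
r[5] = 27
r[6] = 34
r[7] = 39
r[8] = 44  (first piece 4, then r[4]=22)
r[9] = 66
r[10] = 70  (first piece 1, then r[9]=66)
Maximum revenue is €70.
Now minimize piece count subject to staying optimal: for each k, pieces[k] = 1 + min over i with p[i]+r[k−i]=r[k] of pieces[k−i].
pieces[7] = 1
pieces[8] = 2
pieces[9] = 1
pieces[10] = 2

2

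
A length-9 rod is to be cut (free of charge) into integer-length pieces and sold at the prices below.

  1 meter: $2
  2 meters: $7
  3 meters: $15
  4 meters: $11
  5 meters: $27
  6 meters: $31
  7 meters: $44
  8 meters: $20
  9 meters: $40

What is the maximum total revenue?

Build R[k] bottom-up: R[k] = max over allowed piece i of (p[i] + R[k−i]).
R[1] = 2
R[2] = max(2+2, 7+0) = 7
R[3] = max(2+7, 7+2, 15+0) = 15
R[4] = max(2+15, 7+7, 15+2, 11+0) = 17
R[5] = max(2+17, 7+15, 15+7, 11+2, 27+0) = 27
R[6] = max(2+27, 7+17, 15+15, 11+7, 27+2, 31+0) = 31
R[7] = max(2+31, 7+27, 15+17, …, 31+2, 44+0) = 44
R[8] = max(2+44, 7+31, 15+27, …, 44+2, 20+0) = 46
R[9] = max(2+46, 7+44, 15+31, …, 20+2, 40+0) = 51
One optimal cutting: 7 + 2 → $44 + $7 = $51.

51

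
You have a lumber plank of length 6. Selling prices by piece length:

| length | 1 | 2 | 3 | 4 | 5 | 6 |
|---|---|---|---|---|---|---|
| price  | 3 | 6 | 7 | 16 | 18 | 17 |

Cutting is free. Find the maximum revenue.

22

Let R[k] be the best obtainable value from length k. For each k, try every first piece i and keep the best of price[i] + R[k−i].
R[1] = 3
R[2] = max(3+3, 6+0) = 6
R[3] = max(3+6, 6+3, 7+0) = 9
R[4] = max(3+9, 6+6, 7+3, 16+0) = 16
R[5] = max(3+16, 6+9, 7+6, 16+3, 18+0) = 19
R[6] = max(3+19, 6+16, 7+9, 16+6, 18+3, 17+0) = 22
One optimal cutting: 4 + 1 + 1 → $16 + $3 + $3 = $22.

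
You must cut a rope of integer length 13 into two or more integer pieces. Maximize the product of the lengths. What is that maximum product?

108

Let g[k] be the best product for length k (with at least one cut). For each first piece i, the rest contributes max(k−i, g[k−i]).
g[2] = 1·max(1,0) = 1·1 = 1
g[3] = max(1·2, 2·1) = 2
g[4] = max(1·3, 2·2, 3·1) = 4
g[5] = max(1·4, 2·3, 3·2, 4·1) = 6
g[6] = max(1·6, 2·4, 3·3, 4·2, 5·1) = 9
g[7] = max(1·9, 2·6, 3·4, 4·3, 5·2, 6·1) = 12
g[8] = max(1·12, 2·9, 3·6, …, 6·2, 7·1) = 18
g[9] = max(1·18, 2·12, 3·9, …, 7·2, 8·1) = 27
g[10] = max(1·27, 2·18, 3·12, …, 8·2, 9·1) = 36
g[11] = max(1·36, 2·27, 3·18, …, 9·2, 10·1) = 54
g[12] = max(1·54, 2·36, 3·27, …, 10·2, 11·1) = 81
g[13] = max(1·81, 2·54, 3·36, …, 11·2, 12·1) = 108
One optimal split: 3 + 3 + 3 + 2 + 2; product 3·3·3·2·2 = 108.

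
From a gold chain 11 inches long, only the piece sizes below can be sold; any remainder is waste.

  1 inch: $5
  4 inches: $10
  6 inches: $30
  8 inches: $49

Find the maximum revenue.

64

Consider every possible first cut. f[k] is the best of p[i]+f[k−i] over all sellable i≤k.
f[1] = 5
f[2] = 10  (first piece 1, then f[1]=5)
f[3] = 15  (first piece 1, then f[2]=10)
f[4] = 20  (first piece 1, then f[3]=15)
f[5] = 25  (first piece 1, then f[4]=20)
f[6] = 30  (first piece 1, then f[5]=25)
f[7] = 35  (first piece 1, then f[6]=30)
f[8] = 49
f[9] = 54  (first piece 1, then f[8]=49)
f[10] = 59  (first piece 1, then f[9]=54)
f[11] = 64  (first piece 1, then f[10]=59)
One optimal cutting: 8 + 1 + 1 + 1 → $64.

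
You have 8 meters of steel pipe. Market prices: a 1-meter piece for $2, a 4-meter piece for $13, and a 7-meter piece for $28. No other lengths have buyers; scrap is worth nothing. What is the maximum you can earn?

30

Let f[k] be the best obtainable value from length k. For each k, try every first piece i and keep the best of price[i] + f[k−i].
f[1] = 2
f[2] = 4  (first piece 1, then f[1]=2)
f[3] = 6  (first piece 1, then f[2]=4)
f[4] = 13
f[5] = 15  (first piece 1, then f[4]=13)
f[6] = 17  (first piece 1, then f[5]=15)
f[7] = 28
f[8] = 30  (first piece 1, then f[7]=28)
One optimal cutting: 7 + 1 → $30.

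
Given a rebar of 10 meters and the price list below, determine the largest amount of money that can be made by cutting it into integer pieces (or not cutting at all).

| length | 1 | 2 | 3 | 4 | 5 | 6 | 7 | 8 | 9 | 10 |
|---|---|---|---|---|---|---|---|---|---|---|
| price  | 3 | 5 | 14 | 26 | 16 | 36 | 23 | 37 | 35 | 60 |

Consider every possible first cut. r[k] is the best of p[i]+r[k−i] over all sellable i≤k.
r[1] = 3
r[2] = max(3+3, 5+0) = 6
r[3] = max(3+6, 5+3, 14+0) = 14
r[4] = max(3+14, 5+6, 14+3, 26+0) = 26
r[5] = max(3+26, 5+14, 14+6, 26+3, 16+0) = 29
r[6] = max(3+29, 5+26, 14+14, 26+6, 16+3, 36+0) = 36
r[7] = max(3+36, 5+29, 14+26, …, 36+3, 23+0) = 40
r[8] = max(3+40, 5+36, 14+29, …, 23+3, 37+0) = 52
r[9] = max(3+52, 5+40, 14+36, …, 37+3, 35+0) = 55
r[10] = max(3+55, 5+52, 14+40, …, 35+3, 60+0) = 62
One optimal cutting: 6 + 4 → ₹36 + ₹26 = ₹62.

62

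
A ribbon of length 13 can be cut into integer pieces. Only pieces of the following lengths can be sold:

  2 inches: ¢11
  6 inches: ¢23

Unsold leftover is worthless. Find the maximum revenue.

Consider every possible first cut. r[k] is the best of p[i]+r[k−i] over all sellable i≤k.
r[1] = 0
r[2] = 11
r[3] = 11
r[4] = 22  (first piece 2, then r[2]=11)
r[5] = 22
r[6] = max(11+22, 23+0) = 33
r[7] = max(11+22, 23+0) = 33
r[8] = max(11+33, 23+11) = 44
r[9] = max(11+33, 23+11) = 44
r[10] = max(11+44, 23+22) = 55
r[11] = max(11+44, 23+22) = 55
r[12] = max(11+55, 23+33) = 66
r[13] = max(11+55, 23+33) = 66
One optimal cutting: pieces 2 + 2 + 2 + 2 + 2 + 2 with 1 inch of scrap → ¢66.

66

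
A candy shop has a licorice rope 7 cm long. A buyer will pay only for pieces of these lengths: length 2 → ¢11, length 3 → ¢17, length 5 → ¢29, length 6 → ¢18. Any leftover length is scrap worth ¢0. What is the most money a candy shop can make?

40

Build best[k] bottom-up: best[k] = max over allowed piece i of (p[i] + best[k−i]).
best[1] = 0
best[2] = 11
best[3] = max(11+0, 17+0) = 17
best[4] = max(11+11, 17+0) = 22
best[5] = max(11+17, 17+11, 29+0) = 29
best[6] = max(11+22, 17+17, 29+0, 18+0) = 34
best[7] = max(11+29, 17+22, 29+11, 18+0) = 40
One optimal cutting: 5 + 2 → ¢40.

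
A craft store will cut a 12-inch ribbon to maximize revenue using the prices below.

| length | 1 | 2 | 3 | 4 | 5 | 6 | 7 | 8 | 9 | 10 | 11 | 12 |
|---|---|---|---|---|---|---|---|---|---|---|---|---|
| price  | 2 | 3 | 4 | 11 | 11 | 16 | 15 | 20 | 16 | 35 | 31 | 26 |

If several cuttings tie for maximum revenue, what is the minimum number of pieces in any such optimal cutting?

Consider every possible first cut. r[k] is the best of p[i]+r[k−i] over all sellable i≤k.
r[1] = 2
r[2] = max(2+2, 3+0) = 4
r[3] = max(2+4, 3+2, 4+0) = 6
r[4] = max(2+6, 3+4, 4+2, 11+0) = 11
r[5] = max(2+11, 3+6, 4+4, 11+2, 11+0) = 13
r[6] = max(2+13, 3+11, 4+6, 11+4, 11+2, 16+0) = 16
r[7] = max(2+16, 3+13, 4+11, …, 16+2, 15+0) = 18
r[8] = max(2+18, 3+16, 4+13, …, 15+2, 20+0) = 22
r[9] = max(2+22, 3+18, 4+16, …, 20+2, 16+0) = 24
r[10] = max(2+24, 3+22, 4+18, …, 16+2, 35+0) = 35
r[11] = max(2+35, 3+24, 4+22, …, 35+2, 31+0) = 37
r[12] = max(2+37, 3+35, 4+24, …, 31+2, 26+0) = 39
Maximum revenue is ¢39.
Now minimize piece count subject to staying optimal: for each k, pieces[k] = 1 + min over i with p[i]+r[k−i]=r[k] of pieces[k−i].
pieces[9] = 3
pieces[10] = 1
pieces[11] = 2
pieces[12] = 3

3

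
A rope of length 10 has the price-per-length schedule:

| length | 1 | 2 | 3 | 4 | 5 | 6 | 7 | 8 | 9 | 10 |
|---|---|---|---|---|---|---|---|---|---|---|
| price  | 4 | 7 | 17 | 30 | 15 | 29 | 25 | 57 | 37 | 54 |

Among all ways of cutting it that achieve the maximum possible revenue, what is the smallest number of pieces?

4

Consider every possible first cut. r[k] is the best of p[i]+r[k−i] over all sellable i≤k.
r[1] = 4
r[2] = max(4+4, 7+0) = 8
r[3] = max(4+8, 7+4, 17+0) = 17
r[4] = max(4+17, 7+8, 17+4, 30+0) = 30
r[5] = max(4+30, 7+17, 17+8, 30+4, 15+0) = 34
r[6] = max(4+34, 7+30, 17+17, 30+8, 15+4, 29+0) = 38
r[7] = max(4+38, 7+34, 17+30, …, 29+4, 25+0) = 47
r[8] = max(4+47, 7+38, 17+34, …, 25+4, 57+0) = 60
r[9] = max(4+60, 7+47, 17+38, …, 57+4, 37+0) = 64
r[10] = max(4+64, 7+60, 17+47, …, 37+4, 54+0) = 68
Maximum revenue is €68.
Now minimize piece count subject to staying optimal: for each k, pieces[k] = 1 + min over i with p[i]+r[k−i]=r[k] of pieces[k−i].
pieces[7] = 2
pieces[8] = 2
pieces[9] = 3
pieces[10] = 4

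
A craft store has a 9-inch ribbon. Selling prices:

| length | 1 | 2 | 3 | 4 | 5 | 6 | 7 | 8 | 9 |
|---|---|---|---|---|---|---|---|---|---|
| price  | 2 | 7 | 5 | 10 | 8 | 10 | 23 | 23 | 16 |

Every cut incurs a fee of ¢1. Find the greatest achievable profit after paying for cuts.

Build v[k] bottom-up: v[k] = max over allowed piece i of (p[i] + v[k−i]) − 1 per cut.
v[1] = 2
v[2] = max(2+2-1, 7+0) = 7
v[3] = max(2+7-1, 7+2-1, 5+0) = 8
v[4] = max(2+8-1, 7+7-1, 5+2-1, 10+0) = 13
v[5] = max(2+13-1, 7+8-1, 5+7-1, 10+2-1, 8+0) = 14
v[6] = max(2+14-1, 7+13-1, 5+8-1, 10+7-1, 8+2-1, 10+0) = 19
v[7] = max(2+19-1, 7+14-1, 5+13-1, …, 10+2-1, 23+0) = 23
v[8] = max(2+23-1, 7+19-1, 5+14-1, …, 23+2-1, 23+0) = 25
v[9] = max(2+25-1, 7+23-1, 5+19-1, …, 23+2-1, 16+0) = 29
One optimal plan: pieces 7 + 2 (1 cut) → ¢30 − ¢1 = ¢29.

29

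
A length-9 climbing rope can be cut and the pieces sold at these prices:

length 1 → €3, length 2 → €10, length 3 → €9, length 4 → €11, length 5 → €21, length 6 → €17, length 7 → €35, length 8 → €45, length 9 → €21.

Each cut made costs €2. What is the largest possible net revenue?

46

Consider every possible first cut. net[k] is the best of p[i]+net[k−i] over all sellable i≤k, charging 2 whenever i<k.
net[1] = 3
net[2] = max(3+3-2, 10+0) = 10
net[3] = max(3+10-2, 10+3-2, 9+0) = 11
net[4] = max(3+11-2, 10+10-2, 9+3-2, 11+0) = 18
net[5] = max(3+18-2, 10+11-2, 9+10-2, 11+3-2, 21+0) = 21
net[6] = max(3+21-2, 10+18-2, 9+11-2, 11+10-2, 21+3-2, 17+0) = 26
net[7] = max(3+26-2, 10+21-2, 9+18-2, …, 17+3-2, 35+0) = 35
net[8] = max(3+35-2, 10+26-2, 9+21-2, …, 35+3-2, 45+0) = 45
net[9] = max(3+45-2, 10+35-2, 9+26-2, …, 45+3-2, 21+0) = 46
One optimal plan: pieces 8 + 1 (1 cut) → €48 − €2 = €46.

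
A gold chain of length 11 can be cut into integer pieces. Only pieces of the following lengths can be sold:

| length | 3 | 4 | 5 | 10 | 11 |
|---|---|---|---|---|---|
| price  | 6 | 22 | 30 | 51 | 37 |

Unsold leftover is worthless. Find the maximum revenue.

60

Let r[k] be the best obtainable value from length k. For each k, try every first piece i and keep the best of price[i] + r[k−i].
r[1] = 0
r[2] = 0
r[3] = 6
r[4] = max(6+0, 22+0) = 22
r[5] = max(6+0, 22+0, 30+0) = 30
r[6] = max(6+6, 22+0, 30+0) = 30
r[7] = max(6+22, 22+6, 30+0) = 30
r[8] = max(6+30, 22+22, 30+6) = 44
r[9] = max(6+30, 22+30, 30+22) = 52
r[10] = max(6+30, 22+30, 30+30, 51+0) = 60
r[11] = max(6+44, 22+30, 30+30, 51+0, 37+0) = 60
One optimal cutting: pieces 5 + 5 with 1 inch of scrap → $60.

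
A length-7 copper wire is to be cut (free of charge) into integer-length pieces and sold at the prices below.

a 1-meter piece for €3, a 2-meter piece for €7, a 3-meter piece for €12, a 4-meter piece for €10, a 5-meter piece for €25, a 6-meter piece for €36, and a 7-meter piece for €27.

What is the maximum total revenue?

Build R[k] bottom-up: R[k] = max over allowed piece i of (p[i] + R[k−i]).
R[1] = 3
R[2] = max(3+3, 7+0) = 7
R[3] = max(3+7, 7+3, 12+0) = 12
R[4] = max(3+12, 7+7, 12+3, 10+0) = 15
R[5] = max(3+15, 7+12, 12+7, 10+3, 25+0) = 25
R[6] = max(3+25, 7+15, 12+12, 10+7, 25+3, 36+0) = 36
R[7] = max(3+36, 7+25, 12+15, …, 36+3, 27+0) = 39
One optimal cutting: 6 + 1 → €36 + €3 = €39.

39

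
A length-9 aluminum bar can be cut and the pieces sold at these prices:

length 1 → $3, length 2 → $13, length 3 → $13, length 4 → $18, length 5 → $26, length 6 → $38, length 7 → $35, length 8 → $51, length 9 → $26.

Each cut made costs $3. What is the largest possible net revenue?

Consider every possible first cut. r[k] is the best of p[i]+r[k−i] over all sellable i≤k, charging 3 whenever i<k.
r[1] = 3
r[2] = 13
r[3] = 13  (first piece 1, then r[2]=13)
r[4] = 23  (first piece 2, then r[2]=13)
r[5] = 26
r[6] = 38
r[7] = 38  (first piece 1, then r[6]=38)
r[8] = 51
r[9] = 51  (first piece 1, then r[8]=51)
One optimal plan: pieces 8 + 1 (1 cut) → $54 − $3 = $51.

51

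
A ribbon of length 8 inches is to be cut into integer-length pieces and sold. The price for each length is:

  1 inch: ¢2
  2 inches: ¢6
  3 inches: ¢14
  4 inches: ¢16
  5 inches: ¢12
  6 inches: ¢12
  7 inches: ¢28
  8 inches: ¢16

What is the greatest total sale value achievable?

34

Build R[k] bottom-up: R[k] = max over allowed piece i of (p[i] + R[k−i]).
R[1] = 2
R[2] = 6
R[3] = 14
R[4] = 16  (first piece 1, then R[3]=14)
R[5] = 20  (first piece 2, then R[3]=14)
R[6] = 28  (first piece 3, then R[3]=14)
R[7] = 30  (first piece 1, then R[6]=28)
R[8] = 34  (first piece 2, then R[6]=28)
One optimal cutting: 3 + 3 + 2 → ¢14 + ¢14 + ¢6 = ¢34.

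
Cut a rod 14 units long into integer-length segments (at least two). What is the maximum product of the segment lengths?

Fill g[k] for k=2..14: at each k try every first piece i and multiply by the better of (k−i) uncut or g[k−i].
g[2] = 1*max(1,0) = 1*1 = 1
g[3] = max(1*2, 2*1) = 2
g[4] = max(1*3, 2*2, 3*1) = 4
g[5] = max(1*4, 2*3, 3*2, 4*1) = 6
g[6] = max(1*6, 2*4, 3*3, 4*2, 5*1) = 9
g[7] = max(1*9, 2*6, 3*4, 4*3, 5*2, 6*1) = 12
g[8] = max(1*12, 2*9, 3*6, …, 6*2, 7*1) = 18
g[9] = max(1*18, 2*12, 3*9, …, 7*2, 8*1) = 27
g[10] = max(1*27, 2*18, 3*12, …, 8*2, 9*1) = 36
g[11] = max(1*36, 2*27, 3*18, …, 9*2, 10*1) = 54
g[12] = max(1*54, 2*36, 3*27, …, 10*2, 11*1) = 81
g[13] = max(1*81, 2*54, 3*36, …, 11*2, 12*1) = 108
g[14] = max(1*108, 2*81, 3*54, …, 12*2, 13*1) = 162
One optimal split: 3 + 3 + 3 + 3 + 2; product 3*3*3*3*2 = 162.

162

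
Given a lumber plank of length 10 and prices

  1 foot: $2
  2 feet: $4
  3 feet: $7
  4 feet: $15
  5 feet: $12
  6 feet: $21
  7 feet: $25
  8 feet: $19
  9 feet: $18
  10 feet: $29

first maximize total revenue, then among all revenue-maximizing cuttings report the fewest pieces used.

Consider every possible first cut. r[k] is the best of p[i]+r[k−i] over all sellable i≤k.
r[1] = 2
r[2] = 4  (first piece 1, then r[1]=2)
r[3] = 7
r[4] = 15
r[5] = 17  (first piece 1, then r[4]=15)
r[6] = 21
r[7] = 25
r[8] = 30  (first piece 4, then r[4]=15)
r[9] = 32  (first piece 1, then r[8]=30)
r[10] = 36  (first piece 4, then r[6]=21)
Maximum revenue is $36.
Now minimize piece count subject to staying optimal: for each k, pieces[k] = 1 + min over i with p[i]+r[k−i]=r[k] of pieces[k−i].
pieces[7] = 1
pieces[8] = 2
pieces[9] = 3
pieces[10] = 2

2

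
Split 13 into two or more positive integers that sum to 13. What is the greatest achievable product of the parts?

Fill prod[k] for k=2..13: at each k try every first piece i and multiply by the better of (k−i) uncut or prod[k−i].
prod[2] = 1·max(1,0) = 1·1 = 1
prod[3] = 1·max(2,1) = 1·2 = 2
prod[4] = 2·max(2,1) = 2·2 = 4
prod[5] = 2·max(3,2) = 2·3 = 6
prod[6] = 3·max(3,2) = 3·3 = 9
prod[7] = 2·max(5,6) = 2·6 = 12
prod[8] = 2·max(6,9) = 2·9 = 18
prod[9] = 3·max(6,9) = 3·9 = 27
prod[10] = 2·max(8,18) = 2·18 = 36
prod[11] = 2·max(9,27) = 2·27 = 54
prod[12] = 3·max(9,27) = 3·27 = 81
prod[13] = 2·max(11,54) = 2·54 = 108
One optimal split: 3 + 3 + 3 + 2 + 2; product 3·3·3·2·2 = 108.

108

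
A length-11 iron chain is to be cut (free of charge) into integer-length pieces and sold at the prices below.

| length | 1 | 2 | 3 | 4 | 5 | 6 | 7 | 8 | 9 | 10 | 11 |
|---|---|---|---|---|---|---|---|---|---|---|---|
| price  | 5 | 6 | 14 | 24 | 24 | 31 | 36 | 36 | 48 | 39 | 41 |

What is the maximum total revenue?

63

Let r[k] be the best obtainable value from length k. For each k, try every first piece i and keep the best of price[i] + r[k−i].
r[1] = 5
r[2] = max(5+5, 6+0) = 10
r[3] = max(5+10, 6+5, 14+0) = 15
r[4] = max(5+15, 6+10, 14+5, 24+0) = 24
r[5] = max(5+24, 6+15, 14+10, 24+5, 24+0) = 29
r[6] = max(5+29, 6+24, 14+15, 24+10, 24+5, 31+0) = 34
r[7] = max(5+34, 6+29, 14+24, …, 31+5, 36+0) = 39
r[8] = max(5+39, 6+34, 14+29, …, 36+5, 36+0) = 48
r[9] = max(5+48, 6+39, 14+34, …, 36+5, 48+0) = 53
r[10] = max(5+53, 6+48, 14+39, …, 48+5, 39+0) = 58
r[11] = max(5+58, 6+53, 14+48, …, 39+5, 41+0) = 63
One optimal cutting: 4 + 4 + 1 + 1 + 1 → $24 + $24 + $5 + $5 + $5 = $63.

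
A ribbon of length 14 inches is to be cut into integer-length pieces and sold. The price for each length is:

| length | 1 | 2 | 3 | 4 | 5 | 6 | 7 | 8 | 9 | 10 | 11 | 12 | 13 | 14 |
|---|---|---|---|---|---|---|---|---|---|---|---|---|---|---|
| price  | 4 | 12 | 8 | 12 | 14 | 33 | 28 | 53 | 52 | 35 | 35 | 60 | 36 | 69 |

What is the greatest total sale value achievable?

89

Consider every possible first cut. v[k] is the best of p[i]+v[k−i] over all sellable i≤k.
v[1] = 4
v[2] = max(4+4, 12+0) = 12
v[3] = max(4+12, 12+4, 8+0) = 16
v[4] = max(4+16, 12+12, 8+4, 12+0) = 24
v[5] = max(4+24, 12+16, 8+12, 12+4, 14+0) = 28
v[6] = max(4+28, 12+24, 8+16, 12+12, 14+4, 33+0) = 36
v[7] = max(4+36, 12+28, 8+24, …, 33+4, 28+0) = 40
v[8] = max(4+40, 12+36, 8+28, …, 28+4, 53+0) = 53
v[9] = max(4+53, 12+40, 8+36, …, 53+4, 52+0) = 57
v[10] = max(4+57, 12+53, 8+40, …, 52+4, 35+0) = 65
v[11] = max(4+65, 12+57, 8+53, …, 35+4, 35+0) = 69
v[12] = max(4+69, 12+65, 8+57, …, 35+4, 60+0) = 77
v[13] = max(4+77, 12+69, 8+65, …, 60+4, 36+0) = 81
v[14] = max(4+81, 12+77, 8+69, …, 36+4, 69+0) = 89
One optimal cutting: 8 + 2 + 2 + 2 → ¢53 + ¢12 + ¢12 + ¢12 = ¢89.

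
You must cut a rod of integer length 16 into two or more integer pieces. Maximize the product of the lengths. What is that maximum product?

Fill prod[k] for k=2..16: at each k try every first piece i and multiply by the better of (k−i) uncut or prod[k−i].
prod[2] = 1*max(1,0) = 1*1 = 1
prod[3] = 1*max(2,1) = 1*2 = 2
prod[4] = 2*max(2,1) = 2*2 = 4
prod[5] = 2*max(3,2) = 2*3 = 6
prod[6] = 3*max(3,2) = 3*3 = 9
prod[7] = 2*max(5,6) = 2*6 = 12
prod[8] = 2*max(6,9) = 2*9 = 18
prod[9] = 3*max(6,9) = 3*9 = 27
prod[10] = 2*max(8,18) = 2*18 = 36
prod[11] = 2*max(9,27) = 2*27 = 54
prod[12] = 3*max(9,27) = 3*27 = 81
prod[13] = 2*max(11,54) = 2*54 = 108
prod[14] = 2*max(12,81) = 2*81 = 162
prod[15] = 3*max(12,81) = 3*81 = 243
prod[16] = 2*max(14,162) = 2*162 = 324
One optimal split: 3 + 3 + 3 + 3 + 2 + 2; product 3*3*3*3*2*2 = 324.

324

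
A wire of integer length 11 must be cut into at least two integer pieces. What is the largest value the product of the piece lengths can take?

54

Fill f[k] for k=2..11: at each k try every first piece i and multiply by the better of (k−i) uncut or f[k−i].
f[2] = 1·max(1,0) = 1·1 = 1
f[3] = max(1·2, 2·1) = 2
f[4] = max(1·3, 2·2, 3·1) = 4
f[5] = max(1·4, 2·3, 3·2, 4·1) = 6
f[6] = max(1·6, 2·4, 3·3, 4·2, 5·1) = 9
f[7] = max(1·9, 2·6, 3·4, 4·3, 5·2, 6·1) = 12
f[8] = max(1·12, 2·9, 3·6, …, 6·2, 7·1) = 18
f[9] = max(1·18, 2·12, 3·9, …, 7·2, 8·1) = 27
f[10] = max(1·27, 2·18, 3·12, …, 8·2, 9·1) = 36
f[11] = max(1·36, 2·27, 3·18, …, 9·2, 10·1) = 54
One optimal split: 3 + 3 + 3 + 2; product 3·3·3·2 = 54.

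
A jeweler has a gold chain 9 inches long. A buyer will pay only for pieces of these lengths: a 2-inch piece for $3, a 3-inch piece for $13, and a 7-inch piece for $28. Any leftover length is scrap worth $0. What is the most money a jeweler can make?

39

Build r[k] bottom-up: r[k] = max over allowed piece i of (p[i] + r[k−i]).
r[1] = 0
r[2] = 3
r[3] = 13
r[4] = 13
r[5] = 16  (first piece 2, then r[3]=13)
r[6] = 26  (first piece 3, then r[3]=13)
r[7] = 28
r[8] = 29  (first piece 2, then r[6]=26)
r[9] = 39  (first piece 3, then r[6]=26)
One optimal cutting: 3 + 3 + 3 → $39.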